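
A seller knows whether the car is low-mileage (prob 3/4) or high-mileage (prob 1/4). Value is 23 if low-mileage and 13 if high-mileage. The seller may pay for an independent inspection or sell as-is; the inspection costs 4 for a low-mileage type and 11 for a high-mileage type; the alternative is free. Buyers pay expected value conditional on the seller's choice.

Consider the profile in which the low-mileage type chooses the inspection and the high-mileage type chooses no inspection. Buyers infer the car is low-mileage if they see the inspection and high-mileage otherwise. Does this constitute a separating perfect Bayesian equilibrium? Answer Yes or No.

Under these beliefs, the inspection earns price 23 and no inspection earns price 13.
low-mileage: the inspection nets 23 − 4 = 19; no inspection nets 13. low-mileage prefers the inspection.
high-mileage: the inspection nets 23 − 11 = 12; no inspection nets 13. high-mileage prefers no inspection.
Neither type deviates, so the separating profile is an equilibrium.

Yes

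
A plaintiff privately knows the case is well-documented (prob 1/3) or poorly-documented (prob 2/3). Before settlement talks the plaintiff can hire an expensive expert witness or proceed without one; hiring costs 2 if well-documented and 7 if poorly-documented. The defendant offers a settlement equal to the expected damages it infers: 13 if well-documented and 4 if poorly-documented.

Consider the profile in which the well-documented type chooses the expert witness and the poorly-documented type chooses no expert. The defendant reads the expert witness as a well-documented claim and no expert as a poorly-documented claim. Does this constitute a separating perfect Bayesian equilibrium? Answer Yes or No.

No

Under these beliefs, the expert witness earns settlement 13 and no expert earns settlement 4.
well-documented: the expert witness nets 13 − 2 = 11; no expert nets 4. well-documented prefers the expert witness.
poorly-documented: the expert witness nets 13 − 7 = 6; no expert nets 4. poorly-documented would deviate to the expert witness.
poorly-documented has a profitable deviation, so the profile is not an equilibrium.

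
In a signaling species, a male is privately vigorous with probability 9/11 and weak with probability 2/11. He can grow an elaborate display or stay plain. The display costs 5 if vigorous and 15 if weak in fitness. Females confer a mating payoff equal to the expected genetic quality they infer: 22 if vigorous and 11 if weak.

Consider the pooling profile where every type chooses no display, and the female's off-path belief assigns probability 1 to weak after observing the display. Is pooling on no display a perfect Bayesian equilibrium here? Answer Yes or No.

On path, the female holds the prior and pays 9/11·22 + 2/11·11 = 20. Off path (the display), believing weak, it pays 11.
vigorous: no display nets 20; the display nets 11 − 5 = 6. vigorous stays.
weak: no display nets 20; the display nets 11 − 15 = -4. weak stays.
No type deviates, so pooling is sustained.

Yes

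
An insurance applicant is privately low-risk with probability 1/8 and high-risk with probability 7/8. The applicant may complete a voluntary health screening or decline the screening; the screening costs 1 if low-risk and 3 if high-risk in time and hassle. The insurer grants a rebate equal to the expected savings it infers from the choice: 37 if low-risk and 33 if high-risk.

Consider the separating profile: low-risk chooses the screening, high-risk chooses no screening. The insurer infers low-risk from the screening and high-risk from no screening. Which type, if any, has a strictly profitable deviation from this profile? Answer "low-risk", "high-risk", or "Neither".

The screening pays 37; no screening pays 33.
low-risk: assigned the screening, nets 37 − 1 = 36; deviating to no screening nets 33.
high-risk: assigned no screening, nets 33; deviating to the screening nets 37 − 3 = 34.
The high-risk type gains 1 by deviating.

high-risk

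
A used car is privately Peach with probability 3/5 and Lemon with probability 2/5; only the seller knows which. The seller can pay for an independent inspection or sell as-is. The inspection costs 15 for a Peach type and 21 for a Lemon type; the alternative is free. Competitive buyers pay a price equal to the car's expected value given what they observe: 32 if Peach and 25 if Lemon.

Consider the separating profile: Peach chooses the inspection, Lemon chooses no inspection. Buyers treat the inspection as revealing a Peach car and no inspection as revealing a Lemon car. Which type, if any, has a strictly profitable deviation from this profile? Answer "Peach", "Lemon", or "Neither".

The inspection pays 32; no inspection pays 25.
Peach: assigned the inspection, nets 32 − 15 = 17; deviating to no inspection nets 25.
Lemon: assigned no inspection, nets 25; deviating to the inspection nets 32 − 21 = 11.
The Peach type gains 8 by deviating.

Peach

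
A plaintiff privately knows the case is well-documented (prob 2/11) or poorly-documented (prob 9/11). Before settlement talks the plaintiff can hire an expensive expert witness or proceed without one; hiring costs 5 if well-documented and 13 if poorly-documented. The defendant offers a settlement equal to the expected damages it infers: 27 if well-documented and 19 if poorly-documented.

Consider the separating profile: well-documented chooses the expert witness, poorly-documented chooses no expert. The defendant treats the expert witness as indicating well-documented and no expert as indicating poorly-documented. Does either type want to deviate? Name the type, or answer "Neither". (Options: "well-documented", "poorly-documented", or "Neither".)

The expert witness pays 27; no expert pays 19.
well-documented: assigned the expert witness, nets 27 − 5 = 22; deviating to no expert nets 19.
poorly-documented: assigned no expert, nets 19; deviating to the expert witness nets 27 − 13 = 14.
Both types strictly prefer their assigned action; no profitable deviation.

Neither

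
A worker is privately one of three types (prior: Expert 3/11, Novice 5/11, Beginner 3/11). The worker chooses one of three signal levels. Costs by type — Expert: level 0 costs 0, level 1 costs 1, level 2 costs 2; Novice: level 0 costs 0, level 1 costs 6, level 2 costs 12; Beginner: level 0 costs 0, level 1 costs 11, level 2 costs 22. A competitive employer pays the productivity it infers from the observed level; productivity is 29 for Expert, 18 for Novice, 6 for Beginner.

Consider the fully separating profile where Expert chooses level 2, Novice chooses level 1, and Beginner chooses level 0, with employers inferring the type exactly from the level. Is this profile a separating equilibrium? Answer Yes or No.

No

Separating wages: level 2 → 29, level 1 → 18, level 0 → 6.
Expert (assigned level 2): level 0: 6 − 0 = 6; level 1: 18 − 1 = 17; level 2: 29 − 2 = 27. Expert stays.
Novice (assigned level 1): level 0: 6 − 0 = 6; level 1: 18 − 6 = 12; level 2: 29 − 12 = 17. Novice prefers level 2.
Beginner (assigned level 0): level 0: 6 − 0 = 6; level 1: 18 − 11 = 7; level 2: 29 − 22 = 7. Beginner prefers level 1.
At least one type deviates; the separating profile fails.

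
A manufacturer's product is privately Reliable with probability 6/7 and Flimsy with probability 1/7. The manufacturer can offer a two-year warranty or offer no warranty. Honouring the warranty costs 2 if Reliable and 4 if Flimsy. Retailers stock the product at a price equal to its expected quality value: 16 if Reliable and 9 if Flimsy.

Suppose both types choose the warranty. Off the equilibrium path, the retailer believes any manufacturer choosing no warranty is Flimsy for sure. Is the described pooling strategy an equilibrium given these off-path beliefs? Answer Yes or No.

On path, the retailer holds the prior and pays 6/7·16 + 1/7·9 = 15. Off path (no warranty), believing Flimsy, it pays 9.
Reliable: the warranty nets 15 − 2 = 13; no warranty nets 9. Reliable stays.
Flimsy: the warranty nets 15 − 4 = 11; no warranty nets 9. Flimsy stays.
No type deviates, so pooling is sustained.

Yes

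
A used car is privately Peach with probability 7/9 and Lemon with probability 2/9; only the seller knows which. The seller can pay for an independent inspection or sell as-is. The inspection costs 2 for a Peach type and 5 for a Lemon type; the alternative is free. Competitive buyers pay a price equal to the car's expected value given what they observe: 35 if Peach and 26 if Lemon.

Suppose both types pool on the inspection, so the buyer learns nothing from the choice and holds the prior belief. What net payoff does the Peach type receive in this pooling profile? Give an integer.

31

Pooled price = 7/9·35 + 2/9·26 = 33.
Peach pays cost 2 for the inspection, so net payoff = 33 − 2 = 31.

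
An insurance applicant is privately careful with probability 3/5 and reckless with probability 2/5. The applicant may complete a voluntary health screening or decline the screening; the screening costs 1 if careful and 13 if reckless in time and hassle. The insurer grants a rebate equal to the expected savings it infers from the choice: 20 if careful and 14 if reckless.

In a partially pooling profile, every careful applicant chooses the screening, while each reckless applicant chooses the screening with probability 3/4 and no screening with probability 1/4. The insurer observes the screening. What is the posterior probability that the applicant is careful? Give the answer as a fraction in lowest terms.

2/3

P(the screening) = (3/5)·1 + (2/5)·(3/4) = 9/10.
By Bayes' rule, P(careful | the screening) = (3/5) / (9/10) = 2/3.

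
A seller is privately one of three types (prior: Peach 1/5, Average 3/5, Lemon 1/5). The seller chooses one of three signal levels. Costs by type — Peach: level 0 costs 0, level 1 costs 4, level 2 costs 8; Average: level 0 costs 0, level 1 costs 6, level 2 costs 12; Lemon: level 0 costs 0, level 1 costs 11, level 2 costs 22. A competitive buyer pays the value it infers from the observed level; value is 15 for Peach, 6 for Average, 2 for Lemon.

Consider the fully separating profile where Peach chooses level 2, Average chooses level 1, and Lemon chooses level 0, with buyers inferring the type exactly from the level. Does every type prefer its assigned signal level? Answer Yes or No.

No

Separating prices: level 2 → 15, level 1 → 6, level 0 → 2.
Peach (assigned level 2): level 0: 2 − 0 = 2; level 1: 6 − 4 = 2; level 2: 15 − 8 = 7. Peach stays.
Average (assigned level 1): level 0: 2 − 0 = 2; level 1: 6 − 6 = 0; level 2: 15 − 12 = 3. Average prefers level 2.
Lemon (assigned level 0): level 0: 2 − 0 = 2; level 1: 6 − 11 = -5; level 2: 15 − 22 = -7. Lemon stays.
At least one type deviates; the separating profile fails.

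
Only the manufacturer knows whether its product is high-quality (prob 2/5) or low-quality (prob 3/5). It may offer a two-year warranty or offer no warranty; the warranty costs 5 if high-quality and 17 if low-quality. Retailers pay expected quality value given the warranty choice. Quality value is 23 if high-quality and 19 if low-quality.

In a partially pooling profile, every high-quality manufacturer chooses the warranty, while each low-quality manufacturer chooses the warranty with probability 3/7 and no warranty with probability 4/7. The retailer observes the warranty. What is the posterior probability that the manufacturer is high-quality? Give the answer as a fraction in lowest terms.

14/23

P(the warranty) = (2/5)·1 + (3/5)·(3/7) = 23/35.
By Bayes' rule, P(high-quality | the warranty) = (2/5) / (23/35) = 14/23.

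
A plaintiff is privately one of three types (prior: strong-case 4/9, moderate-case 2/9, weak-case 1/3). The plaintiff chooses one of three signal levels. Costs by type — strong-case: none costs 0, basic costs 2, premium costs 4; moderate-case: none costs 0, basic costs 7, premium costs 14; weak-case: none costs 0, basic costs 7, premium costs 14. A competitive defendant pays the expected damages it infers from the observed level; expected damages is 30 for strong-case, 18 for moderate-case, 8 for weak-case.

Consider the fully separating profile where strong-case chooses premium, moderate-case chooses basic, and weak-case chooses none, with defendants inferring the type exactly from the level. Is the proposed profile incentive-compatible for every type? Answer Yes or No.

No

Separating settlements: premium → 30, basic → 18, none → 8.
strong-case (assigned premium): none: 8 − 0 = 8; basic: 18 − 2 = 16; premium: 30 − 4 = 26. strong-case stays.
moderate-case (assigned basic): none: 8 − 0 = 8; basic: 18 − 7 = 11; premium: 30 − 14 = 16. moderate-case prefers premium.
weak-case (assigned none): none: 8 − 0 = 8; basic: 18 − 7 = 11; premium: 30 − 14 = 16. weak-case prefers premium.
At least one type deviates; the separating profile fails.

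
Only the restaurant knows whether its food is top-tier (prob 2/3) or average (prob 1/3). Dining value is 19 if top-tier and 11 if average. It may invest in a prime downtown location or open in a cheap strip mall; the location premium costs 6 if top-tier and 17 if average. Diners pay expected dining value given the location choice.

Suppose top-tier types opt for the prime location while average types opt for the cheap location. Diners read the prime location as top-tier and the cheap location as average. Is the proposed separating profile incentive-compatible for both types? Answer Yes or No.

Yes

Under these beliefs, the prime location earns price premium 19 and the cheap location earns price premium 11.
top-tier: the prime location nets 19 − 6 = 13; the cheap location nets 11. top-tier prefers the prime location.
average: the prime location nets 19 − 17 = 2; the cheap location nets 11. average prefers the cheap location.
Neither type deviates, so the separating profile is an equilibrium.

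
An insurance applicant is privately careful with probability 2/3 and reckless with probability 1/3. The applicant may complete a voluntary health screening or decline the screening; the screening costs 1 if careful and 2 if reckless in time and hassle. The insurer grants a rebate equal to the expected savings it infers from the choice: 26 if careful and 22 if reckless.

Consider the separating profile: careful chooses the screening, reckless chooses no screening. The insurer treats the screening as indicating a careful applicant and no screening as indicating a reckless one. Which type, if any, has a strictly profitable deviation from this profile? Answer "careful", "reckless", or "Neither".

The screening pays 26; no screening pays 22.
careful: assigned the screening, nets 26 − 1 = 25; deviating to no screening nets 22.
reckless: assigned no screening, nets 22; deviating to the screening nets 26 − 2 = 24.
The reckless type gains 2 by deviating.

reckless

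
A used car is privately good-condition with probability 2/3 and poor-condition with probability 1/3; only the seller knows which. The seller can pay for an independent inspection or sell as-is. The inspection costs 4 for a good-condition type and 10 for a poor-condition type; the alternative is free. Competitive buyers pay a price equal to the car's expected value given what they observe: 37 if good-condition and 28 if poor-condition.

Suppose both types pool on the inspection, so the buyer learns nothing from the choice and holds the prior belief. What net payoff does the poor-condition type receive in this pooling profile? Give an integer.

24

Pooled price = 2/3·37 + 1/3·28 = 34.
poor-condition pays cost 10 for the inspection, so net payoff = 34 − 10 = 24.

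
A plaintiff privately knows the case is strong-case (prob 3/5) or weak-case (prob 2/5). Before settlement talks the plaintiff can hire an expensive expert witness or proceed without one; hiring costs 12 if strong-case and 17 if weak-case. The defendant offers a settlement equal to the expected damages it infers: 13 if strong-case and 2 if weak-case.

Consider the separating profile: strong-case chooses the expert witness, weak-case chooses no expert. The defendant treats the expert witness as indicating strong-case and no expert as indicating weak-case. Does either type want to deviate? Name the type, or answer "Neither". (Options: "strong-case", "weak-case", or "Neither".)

strong-case

The expert witness pays 13; no expert pays 2.
strong-case: assigned the expert witness, nets 13 − 12 = 1; deviating to no expert nets 2.
weak-case: assigned no expert, nets 2; deviating to the expert witness nets 13 − 17 = -4.
The strong-case type gains 1 by deviating.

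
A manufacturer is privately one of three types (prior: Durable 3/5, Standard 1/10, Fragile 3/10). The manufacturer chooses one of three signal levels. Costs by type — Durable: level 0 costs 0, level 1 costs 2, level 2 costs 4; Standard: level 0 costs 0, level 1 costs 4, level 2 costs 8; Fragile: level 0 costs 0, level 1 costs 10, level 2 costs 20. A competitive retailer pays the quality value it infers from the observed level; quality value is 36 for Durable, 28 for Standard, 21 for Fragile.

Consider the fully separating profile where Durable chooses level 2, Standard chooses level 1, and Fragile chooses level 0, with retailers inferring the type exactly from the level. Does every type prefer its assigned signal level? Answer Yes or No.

No

Separating prices: level 2 → 36, level 1 → 28, level 0 → 21.
Durable (assigned level 2): level 0: 21 − 0 = 21; level 1: 28 − 2 = 26; level 2: 36 − 4 = 32. Durable stays.
Standard (assigned level 1): level 0: 21 − 0 = 21; level 1: 28 − 4 = 24; level 2: 36 − 8 = 28. Standard prefers level 2.
Fragile (assigned level 0): level 0: 21 − 0 = 21; level 1: 28 − 10 = 18; level 2: 36 − 20 = 16. Fragile stays.
At least one type deviates; the separating profile fails.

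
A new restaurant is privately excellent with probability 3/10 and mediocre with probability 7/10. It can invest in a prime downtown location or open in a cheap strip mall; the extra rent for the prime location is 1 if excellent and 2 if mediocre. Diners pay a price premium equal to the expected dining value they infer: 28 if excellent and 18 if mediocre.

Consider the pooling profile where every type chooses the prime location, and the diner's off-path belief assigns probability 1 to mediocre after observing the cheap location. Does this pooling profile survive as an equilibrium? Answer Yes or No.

Yes

On path, the diner holds the prior and pays 3/10·28 + 7/10·18 = 21. Off path (the cheap location), believing mediocre, it pays 18.
excellent: the prime location nets 21 − 1 = 20; the cheap location nets 18. excellent stays.
mediocre: the prime location nets 21 − 2 = 19; the cheap location nets 18. mediocre stays.
No type deviates, so pooling is sustained.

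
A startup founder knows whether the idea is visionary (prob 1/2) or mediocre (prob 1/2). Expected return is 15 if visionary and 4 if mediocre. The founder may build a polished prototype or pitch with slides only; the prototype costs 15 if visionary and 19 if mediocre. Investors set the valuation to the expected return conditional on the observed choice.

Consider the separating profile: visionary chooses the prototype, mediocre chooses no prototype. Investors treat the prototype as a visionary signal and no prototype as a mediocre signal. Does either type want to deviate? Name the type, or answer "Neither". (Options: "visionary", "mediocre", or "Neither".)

visionary

The prototype pays 15; no prototype pays 4.
visionary: assigned the prototype, nets 15 − 15 = 0; deviating to no prototype nets 4.
mediocre: assigned no prototype, nets 4; deviating to the prototype nets 15 − 19 = -4.
The visionary type gains 4 by deviating.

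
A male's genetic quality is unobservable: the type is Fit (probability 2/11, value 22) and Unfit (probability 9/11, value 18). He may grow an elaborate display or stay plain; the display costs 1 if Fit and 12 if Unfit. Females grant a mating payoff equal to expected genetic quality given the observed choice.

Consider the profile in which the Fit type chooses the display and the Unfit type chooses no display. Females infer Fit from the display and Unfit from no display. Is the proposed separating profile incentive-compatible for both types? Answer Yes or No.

Yes

Under these beliefs, the display earns mating payoff 22 and no display earns mating payoff 18.
Fit: the display nets 22 − 1 = 21; no display nets 18. Fit prefers the display.
Unfit: the display nets 22 − 12 = 10; no display nets 18. Unfit prefers no display.
Neither type deviates, so the separating profile is an equilibrium.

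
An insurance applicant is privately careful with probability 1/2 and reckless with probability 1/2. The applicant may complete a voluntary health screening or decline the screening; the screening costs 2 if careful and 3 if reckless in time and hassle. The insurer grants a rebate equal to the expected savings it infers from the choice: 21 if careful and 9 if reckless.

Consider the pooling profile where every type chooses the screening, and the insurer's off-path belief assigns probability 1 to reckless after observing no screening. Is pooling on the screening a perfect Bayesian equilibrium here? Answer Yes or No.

Yes

On path, the insurer holds the prior and pays 1/2·21 + 1/2·9 = 15. Off path (no screening), believing reckless, it pays 9.
careful: the screening nets 15 − 2 = 13; no screening nets 9. careful stays.
reckless: the screening nets 15 − 3 = 12; no screening nets 9. reckless stays.
No type deviates, so pooling is sustained.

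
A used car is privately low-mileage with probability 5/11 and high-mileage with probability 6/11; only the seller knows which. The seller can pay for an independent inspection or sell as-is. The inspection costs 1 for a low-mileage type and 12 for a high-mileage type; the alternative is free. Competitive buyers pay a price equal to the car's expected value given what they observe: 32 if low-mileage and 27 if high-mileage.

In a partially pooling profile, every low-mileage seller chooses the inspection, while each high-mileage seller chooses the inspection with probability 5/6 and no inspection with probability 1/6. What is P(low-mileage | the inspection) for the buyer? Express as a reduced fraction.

P(the inspection) = (5/11)·1 + (6/11)·(5/6) = 10/11.
By Bayes' rule, P(low-mileage | the inspection) = (5/11) / (10/11) = 1/2.

1/2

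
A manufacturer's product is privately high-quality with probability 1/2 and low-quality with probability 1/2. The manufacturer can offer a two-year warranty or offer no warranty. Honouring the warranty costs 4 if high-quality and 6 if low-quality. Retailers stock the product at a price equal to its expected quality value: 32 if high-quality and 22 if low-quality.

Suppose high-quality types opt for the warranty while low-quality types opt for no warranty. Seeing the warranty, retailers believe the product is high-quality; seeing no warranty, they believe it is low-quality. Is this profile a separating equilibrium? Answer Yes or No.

Under these beliefs, the warranty earns price 32 and no warranty earns price 22.
high-quality: the warranty nets 32 − 4 = 28; no warranty nets 22. high-quality prefers the warranty.
low-quality: the warranty nets 32 − 6 = 26; no warranty nets 22. low-quality would deviate to the warranty.
low-quality has a profitable deviation, so the profile is not an equilibrium.

No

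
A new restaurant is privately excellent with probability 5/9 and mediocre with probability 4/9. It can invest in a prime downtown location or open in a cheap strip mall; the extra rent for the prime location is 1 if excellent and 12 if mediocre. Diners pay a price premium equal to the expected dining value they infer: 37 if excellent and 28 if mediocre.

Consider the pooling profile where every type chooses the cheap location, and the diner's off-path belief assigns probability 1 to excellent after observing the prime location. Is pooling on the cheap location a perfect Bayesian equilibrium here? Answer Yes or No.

On path, the diner holds the prior and pays 5/9·37 + 4/9·28 = 33. Off path (the prime location), believing excellent, it pays 37.
excellent: the cheap location nets 33; the prime location nets 37 − 1 = 36. excellent would deviate.
mediocre: the cheap location nets 33; the prime location nets 37 − 12 = 25. mediocre stays.
A type deviates, so pooling fails.

No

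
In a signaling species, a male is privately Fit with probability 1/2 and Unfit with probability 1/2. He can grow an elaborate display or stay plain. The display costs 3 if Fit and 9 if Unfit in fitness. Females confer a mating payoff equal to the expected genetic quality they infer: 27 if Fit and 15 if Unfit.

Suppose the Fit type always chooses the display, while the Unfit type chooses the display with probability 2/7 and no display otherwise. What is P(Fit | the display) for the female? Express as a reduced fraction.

P(the display) = (1/2)·1 + (1/2)·(2/7) = 9/14.
By Bayes' rule, P(Fit | the display) = (1/2) / (9/14) = 7/9.

7/9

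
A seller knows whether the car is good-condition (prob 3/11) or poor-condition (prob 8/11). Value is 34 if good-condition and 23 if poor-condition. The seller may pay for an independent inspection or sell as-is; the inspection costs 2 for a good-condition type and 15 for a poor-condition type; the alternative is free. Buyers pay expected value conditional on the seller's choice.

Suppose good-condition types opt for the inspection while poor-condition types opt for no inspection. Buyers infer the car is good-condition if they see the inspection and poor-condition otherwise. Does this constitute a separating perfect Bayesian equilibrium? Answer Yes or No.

Under these beliefs, the inspection earns price 34 and no inspection earns price 23.
good-condition: the inspection nets 34 − 2 = 32; no inspection nets 23. good-condition prefers the inspection.
poor-condition: the inspection nets 34 − 15 = 19; no inspection nets 23. poor-condition prefers no inspection.
Neither type deviates, so the separating profile is an equilibrium.

Yes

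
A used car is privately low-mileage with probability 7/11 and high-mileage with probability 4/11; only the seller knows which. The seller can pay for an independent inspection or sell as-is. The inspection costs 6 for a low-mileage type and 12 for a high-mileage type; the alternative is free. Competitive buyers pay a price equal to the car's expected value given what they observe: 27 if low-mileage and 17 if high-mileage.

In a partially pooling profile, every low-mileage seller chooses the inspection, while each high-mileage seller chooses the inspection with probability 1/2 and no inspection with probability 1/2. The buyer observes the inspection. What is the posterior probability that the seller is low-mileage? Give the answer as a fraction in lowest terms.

P(the inspection) = (7/11)·1 + (4/11)·(1/2) = 9/11.
By Bayes' rule, P(low-mileage | the inspection) = (7/11) / (9/11) = 7/9.

7/9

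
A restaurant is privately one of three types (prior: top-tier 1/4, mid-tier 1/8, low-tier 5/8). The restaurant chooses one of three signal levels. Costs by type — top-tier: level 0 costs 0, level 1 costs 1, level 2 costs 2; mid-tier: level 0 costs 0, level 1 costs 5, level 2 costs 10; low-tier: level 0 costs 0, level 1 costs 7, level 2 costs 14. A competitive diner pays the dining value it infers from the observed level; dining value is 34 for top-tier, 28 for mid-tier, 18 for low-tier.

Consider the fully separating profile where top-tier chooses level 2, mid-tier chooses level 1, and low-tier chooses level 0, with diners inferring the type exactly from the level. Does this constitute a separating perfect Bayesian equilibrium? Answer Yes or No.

No

Separating price premiums: level 2 → 34, level 1 → 28, level 0 → 18.
top-tier (assigned level 2): level 0: 18 − 0 = 18; level 1: 28 − 1 = 27; level 2: 34 − 2 = 32. top-tier stays.
mid-tier (assigned level 1): level 0: 18 − 0 = 18; level 1: 28 − 5 = 23; level 2: 34 − 10 = 24. mid-tier prefers level 2.
low-tier (assigned level 0): level 0: 18 − 0 = 18; level 1: 28 − 7 = 21; level 2: 34 − 14 = 20. low-tier prefers level 1.
At least one type deviates; the separating profile fails.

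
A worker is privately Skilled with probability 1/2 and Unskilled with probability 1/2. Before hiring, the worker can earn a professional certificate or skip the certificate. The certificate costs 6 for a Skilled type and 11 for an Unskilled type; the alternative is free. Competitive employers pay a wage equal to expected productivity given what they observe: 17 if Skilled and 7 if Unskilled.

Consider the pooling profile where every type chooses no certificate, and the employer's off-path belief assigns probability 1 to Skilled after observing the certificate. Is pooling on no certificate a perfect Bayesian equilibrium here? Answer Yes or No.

Yes

On path, the employer holds the prior and pays 1/2·17 + 1/2·7 = 12. Off path (the certificate), believing Skilled, it pays 17.
Skilled: no certificate nets 12; the certificate nets 17 − 6 = 11. Skilled stays.
Unskilled: no certificate nets 12; the certificate nets 17 − 11 = 6. Unskilled stays.
No type deviates, so pooling is sustained.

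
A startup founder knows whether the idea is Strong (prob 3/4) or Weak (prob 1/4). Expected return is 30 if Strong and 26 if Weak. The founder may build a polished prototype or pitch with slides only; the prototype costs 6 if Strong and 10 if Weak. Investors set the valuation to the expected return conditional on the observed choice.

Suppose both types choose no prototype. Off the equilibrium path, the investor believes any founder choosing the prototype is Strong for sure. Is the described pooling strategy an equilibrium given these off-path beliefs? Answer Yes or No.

Yes

On path, the investor holds the prior and pays 3/4·30 + 1/4·26 = 29. Off path (the prototype), believing Strong, it pays 30.
Strong: no prototype nets 29; the prototype nets 30 − 6 = 24. Strong stays.
Weak: no prototype nets 29; the prototype nets 30 − 10 = 20. Weak stays.
No type deviates, so pooling is sustained.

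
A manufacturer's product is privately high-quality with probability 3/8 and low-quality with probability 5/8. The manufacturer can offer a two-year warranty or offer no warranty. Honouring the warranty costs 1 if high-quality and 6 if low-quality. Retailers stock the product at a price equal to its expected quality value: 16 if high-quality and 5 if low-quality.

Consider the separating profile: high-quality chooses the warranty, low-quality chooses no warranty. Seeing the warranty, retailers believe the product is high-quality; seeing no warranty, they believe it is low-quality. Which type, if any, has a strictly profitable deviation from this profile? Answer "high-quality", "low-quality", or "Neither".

The warranty pays 16; no warranty pays 5.
high-quality: assigned the warranty, nets 16 − 1 = 15; deviating to no warranty nets 5.
low-quality: assigned no warranty, nets 5; deviating to the warranty nets 16 − 6 = 10.
The low-quality type gains 5 by deviating.

low-quality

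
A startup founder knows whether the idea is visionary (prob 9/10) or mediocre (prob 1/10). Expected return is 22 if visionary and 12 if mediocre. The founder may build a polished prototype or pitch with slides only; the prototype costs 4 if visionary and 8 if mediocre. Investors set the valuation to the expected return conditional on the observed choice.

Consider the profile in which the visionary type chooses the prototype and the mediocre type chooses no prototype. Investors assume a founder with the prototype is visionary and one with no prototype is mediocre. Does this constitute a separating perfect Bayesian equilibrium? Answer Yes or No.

Under these beliefs, the prototype earns valuation 22 and no prototype earns valuation 12.
visionary: the prototype nets 22 − 4 = 18; no prototype nets 12. visionary prefers the prototype.
mediocre: the prototype nets 22 − 8 = 14; no prototype nets 12. mediocre would deviate to the prototype.
mediocre has a profitable deviation, so the profile is not an equilibrium.

No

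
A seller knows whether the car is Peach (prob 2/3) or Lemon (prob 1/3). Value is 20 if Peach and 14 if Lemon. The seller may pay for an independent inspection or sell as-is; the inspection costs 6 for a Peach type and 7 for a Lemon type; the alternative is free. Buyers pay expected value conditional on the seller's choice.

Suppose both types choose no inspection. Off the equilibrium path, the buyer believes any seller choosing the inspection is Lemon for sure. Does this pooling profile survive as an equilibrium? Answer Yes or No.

Yes

On path, the buyer holds the prior and pays 2/3·20 + 1/3·14 = 18. Off path (the inspection), believing Lemon, it pays 14.
Peach: no inspection nets 18; the inspection nets 14 − 6 = 8. Peach stays.
Lemon: no inspection nets 18; the inspection nets 14 − 7 = 7. Lemon stays.
No type deviates, so pooling is sustained.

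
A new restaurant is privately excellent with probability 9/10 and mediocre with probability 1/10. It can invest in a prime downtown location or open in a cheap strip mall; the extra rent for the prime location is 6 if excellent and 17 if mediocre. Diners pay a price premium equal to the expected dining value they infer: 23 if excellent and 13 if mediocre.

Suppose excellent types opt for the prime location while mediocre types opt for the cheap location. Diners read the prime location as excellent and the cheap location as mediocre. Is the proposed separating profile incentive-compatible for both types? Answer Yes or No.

Yes

Under these beliefs, the prime location earns price premium 23 and the cheap location earns price premium 13.
excellent: the prime location nets 23 − 6 = 17; the cheap location nets 13. excellent prefers the prime location.
mediocre: the prime location nets 23 − 17 = 6; the cheap location nets 13. mediocre prefers the cheap location.
Neither type deviates, so the separating profile is an equilibrium.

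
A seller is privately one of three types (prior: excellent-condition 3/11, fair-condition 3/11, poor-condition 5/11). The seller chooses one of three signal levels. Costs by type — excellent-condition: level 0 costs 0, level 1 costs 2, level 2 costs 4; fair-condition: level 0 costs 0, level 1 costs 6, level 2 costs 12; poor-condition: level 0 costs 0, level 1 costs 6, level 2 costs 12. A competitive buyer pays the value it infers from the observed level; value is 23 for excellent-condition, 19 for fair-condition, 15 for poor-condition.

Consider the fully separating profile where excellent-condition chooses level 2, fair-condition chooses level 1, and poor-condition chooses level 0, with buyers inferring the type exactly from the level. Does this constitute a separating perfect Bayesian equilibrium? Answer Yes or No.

No

Separating prices: level 2 → 23, level 1 → 19, level 0 → 15.
excellent-condition (assigned level 2): level 0: 15 − 0 = 15; level 1: 19 − 2 = 17; level 2: 23 − 4 = 19. excellent-condition stays.
fair-condition (assigned level 1): level 0: 15 − 0 = 15; level 1: 19 − 6 = 13; level 2: 23 − 12 = 11. fair-condition prefers level 0.
poor-condition (assigned level 0): level 0: 15 − 0 = 15; level 1: 19 − 6 = 13; level 2: 23 − 12 = 11. poor-condition stays.
At least one type deviates; the separating profile fails.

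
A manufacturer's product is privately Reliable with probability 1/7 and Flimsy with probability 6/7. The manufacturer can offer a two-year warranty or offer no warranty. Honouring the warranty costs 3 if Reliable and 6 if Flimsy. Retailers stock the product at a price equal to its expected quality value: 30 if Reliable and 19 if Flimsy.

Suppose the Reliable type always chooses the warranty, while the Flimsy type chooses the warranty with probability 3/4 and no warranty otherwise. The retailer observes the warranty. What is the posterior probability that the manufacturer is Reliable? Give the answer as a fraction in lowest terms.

P(the warranty) = (1/7)·1 + (6/7)·(3/4) = 11/14.
By Bayes' rule, P(Reliable | the warranty) = (1/7) / (11/14) = 2/11.

2/11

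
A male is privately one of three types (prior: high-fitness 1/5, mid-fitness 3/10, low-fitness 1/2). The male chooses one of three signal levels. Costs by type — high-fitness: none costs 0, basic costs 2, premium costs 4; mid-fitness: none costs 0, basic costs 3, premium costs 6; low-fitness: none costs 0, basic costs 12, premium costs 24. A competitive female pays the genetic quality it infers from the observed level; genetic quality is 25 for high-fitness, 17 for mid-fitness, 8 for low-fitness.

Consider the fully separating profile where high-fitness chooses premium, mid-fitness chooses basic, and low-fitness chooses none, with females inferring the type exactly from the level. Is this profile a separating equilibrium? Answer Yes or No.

Separating mating payoffs: premium → 25, basic → 17, none → 8.
high-fitness (assigned premium): none: 8 − 0 = 8; basic: 17 − 2 = 15; premium: 25 − 4 = 21. high-fitness stays.
mid-fitness (assigned basic): none: 8 − 0 = 8; basic: 17 − 3 = 14; premium: 25 − 6 = 19. mid-fitness prefers premium.
low-fitness (assigned none): none: 8 − 0 = 8; basic: 17 − 12 = 5; premium: 25 − 24 = 1. low-fitness stays.
At least one type deviates; the separating profile fails.

No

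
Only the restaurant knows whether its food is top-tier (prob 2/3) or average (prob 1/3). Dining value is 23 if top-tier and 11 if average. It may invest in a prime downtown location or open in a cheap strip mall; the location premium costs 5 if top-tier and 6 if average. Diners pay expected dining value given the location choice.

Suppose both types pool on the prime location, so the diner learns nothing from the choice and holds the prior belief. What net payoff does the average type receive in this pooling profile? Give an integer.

Pooled price premium = 2/3·23 + 1/3·11 = 19.
average pays cost 6 for the prime location, so net payoff = 19 − 6 = 13.

13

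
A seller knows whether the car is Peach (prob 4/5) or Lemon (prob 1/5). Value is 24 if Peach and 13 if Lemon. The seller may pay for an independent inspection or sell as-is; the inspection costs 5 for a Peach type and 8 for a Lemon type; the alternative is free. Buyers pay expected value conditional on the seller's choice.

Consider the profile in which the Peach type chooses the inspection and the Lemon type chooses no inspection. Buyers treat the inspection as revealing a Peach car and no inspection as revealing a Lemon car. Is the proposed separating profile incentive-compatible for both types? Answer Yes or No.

Under these beliefs, the inspection earns price 24 and no inspection earns price 13.
Peach: the inspection nets 24 − 5 = 19; no inspection nets 13. Peach prefers the inspection.
Lemon: the inspection nets 24 − 8 = 16; no inspection nets 13. Lemon would deviate to the inspection.
Lemon has a profitable deviation, so the profile is not an equilibrium.

No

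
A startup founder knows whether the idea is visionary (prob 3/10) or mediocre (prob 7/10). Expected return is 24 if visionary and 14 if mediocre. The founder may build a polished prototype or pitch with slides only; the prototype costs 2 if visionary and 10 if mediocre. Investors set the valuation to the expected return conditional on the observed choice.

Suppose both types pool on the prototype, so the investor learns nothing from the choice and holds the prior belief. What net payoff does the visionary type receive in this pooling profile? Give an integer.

Pooled valuation = 3/10·24 + 7/10·14 = 17.
visionary pays cost 2 for the prototype, so net payoff = 17 − 2 = 15.

15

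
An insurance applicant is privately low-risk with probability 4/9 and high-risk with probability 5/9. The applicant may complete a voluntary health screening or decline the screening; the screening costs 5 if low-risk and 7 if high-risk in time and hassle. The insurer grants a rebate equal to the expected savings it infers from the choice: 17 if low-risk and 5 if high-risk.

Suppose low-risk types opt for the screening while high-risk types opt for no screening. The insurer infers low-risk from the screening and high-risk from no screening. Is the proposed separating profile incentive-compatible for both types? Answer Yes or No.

No

Under these beliefs, the screening earns rebate 17 and no screening earns rebate 5.
low-risk: the screening nets 17 − 5 = 12; no screening nets 5. low-risk prefers the screening.
high-risk: the screening nets 17 − 7 = 10; no screening nets 5. high-risk would deviate to the screening.
high-risk has a profitable deviation, so the profile is not an equilibrium.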